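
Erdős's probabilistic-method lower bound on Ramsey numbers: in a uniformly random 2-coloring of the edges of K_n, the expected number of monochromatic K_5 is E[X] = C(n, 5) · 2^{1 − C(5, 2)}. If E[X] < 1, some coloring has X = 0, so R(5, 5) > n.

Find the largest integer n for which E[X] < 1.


We need C(n, 5) · 2^{1 − 10} < 1, i.e. C(n, 5) < 2^{10 − 1} = 512.
Check values of n near the boundary:
  n = 9: C(9, 5) = 126; 126 < 512? YES
  n = 10: C(10, 5) = 252; 252 < 512? YES
  n = 11: C(11, 5) = 462; 462 < 512? YES
  n = 12: C(12, 5) = 792; 792 < 512? NO
The largest n with C(n, 5) < 512 is n = 11 (where E[X] = 231/256 ≈ 0.9023). Hence R(5, 5) > 11, i.e. R(5, 5) ≥ 12.

Largest n = 11; hence R(5, 5) > 11.


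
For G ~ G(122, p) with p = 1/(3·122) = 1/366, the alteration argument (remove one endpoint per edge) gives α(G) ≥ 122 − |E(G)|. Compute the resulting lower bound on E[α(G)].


E[|E(G)|] = C(122, 2)·p = 7381 · (1/366) = 121/6.
E[α(G)] ≥ n − E[|E(G)|] = 122 − 121/6 = 611/6.
Numerically: ≈ 101.83333.
(This is only a lower bound; the true E[α(G)] may be larger.)

E[α(G)] ≥ 611/6 ≈ 101.83333.


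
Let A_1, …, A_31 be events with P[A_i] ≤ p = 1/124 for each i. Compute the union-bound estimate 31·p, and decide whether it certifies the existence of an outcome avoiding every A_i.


Union bound: P[∪_{i=1}^{31} A_i] ≤ Σ_i P[A_i] ≤ 31·p = 31·(1/124) = 1/4.
Numerically: 1/4 ≈ 0.250000.
Is 1/4 < 1? YES.
Since P[∪ A_i] ≤ 1/4 < 1, the complement has P[∩ A_i^c] ≥ 1 − 1/4 = 3/4 > 0, so some outcome avoids every A_i.

31·p = 1/4 ≈ 0.250000; existence CERTIFIED by the union bound.


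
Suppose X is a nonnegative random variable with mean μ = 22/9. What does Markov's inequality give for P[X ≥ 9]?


μ = E[X] = 22/9, a = 9.
Markov: P[X ≥ 9] ≤ μ/a = (22/9)/9 = 22/81.
Numerically: ≈ 0.2716.
(Since a = 9 > μ = 2.4444, the bound 22/81 is < 1 and informative.)

P[X ≥ 9] ≤ 22/81 ≈ 0.2716.


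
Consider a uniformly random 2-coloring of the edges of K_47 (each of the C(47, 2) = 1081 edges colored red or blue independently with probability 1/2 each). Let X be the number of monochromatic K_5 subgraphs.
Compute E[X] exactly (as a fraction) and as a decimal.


Let X = Σ_S X_S over the C(47, 5) = 1533939 subsets S of size 5, where X_S = 1 if the K_5 on S is monochromatic.
For a fixed S, the K_5 on S has C(5, 2) = 10 edges. P[all 10 edges red] = (1/2)^10, and likewise for blue, so P[monochromatic] = 2·(1/2)^10 = 2^{1 − 10} = 1/512.
By linearity of expectation: E[X] = C(47, 5) · 2^{1 − 10} = 1533939 · 1/512 = 1533939/512.
Numerically: E[X] ≈ 2995.974609.

E[X] = C(47,5)·2^(1−C(5,2)) = 1533939/512 ≈ 2995.974609.


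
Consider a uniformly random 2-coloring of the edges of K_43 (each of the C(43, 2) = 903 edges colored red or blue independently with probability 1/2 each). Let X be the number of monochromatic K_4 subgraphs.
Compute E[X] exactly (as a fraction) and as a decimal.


Let X = Σ_S X_S over the C(43, 4) = 123410 subsets S of size 4, where X_S = 1 if the K_4 on S is monochromatic.
For a fixed S, the K_4 on S has C(4, 2) = 6 edges. P[all 6 edges red] = (1/2)^6, and likewise for blue, so P[monochromatic] = 2·(1/2)^6 = 2^{1 − 6} = 1/32.
By linearity: E[X] = C(43, 4) · 2^{1 − 6} = 123410 · 1/32 = 61705/16.
Numerically: E[X] ≈ 3856.562.

E[X] = C(43,4)·2^(1−C(4,2)) = 61705/16 ≈ 3856.562.


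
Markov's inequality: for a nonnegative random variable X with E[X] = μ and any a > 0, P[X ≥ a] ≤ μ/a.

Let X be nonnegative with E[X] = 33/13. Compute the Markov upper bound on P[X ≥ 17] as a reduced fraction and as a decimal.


μ = E[X] = 33/13, a = 17.
Markov: P[X ≥ 17] ≤ μ/a = (33/13)/17 = 33/221.
Numerically: ≈ 0.149.
(Since a = 17 > μ = 2.538, the bound 33/221 is < 1 and informative.)

P[X ≥ 17] ≤ 33/221 ≈ 0.149.


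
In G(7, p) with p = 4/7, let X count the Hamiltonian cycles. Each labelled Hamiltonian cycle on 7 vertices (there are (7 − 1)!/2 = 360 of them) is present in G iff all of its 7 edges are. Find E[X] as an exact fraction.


K_7 has (7 − 1)!/2 = 360 labelled Hamiltonian cycles.
For each such Hamiltonian cycle H, let X_H = 1 if all 7 edges of H are present in G. Then P[X_H = 1] = p^{7} = (4/7)^{7} = 16384/823543.
Summing the indicators: E[X] = Σ_H E[X_H] = 360 · p^{7} = 360 · 16384/823543 = 5898240/823543.
Numerically: E[X] ≈ 7.162.

E[X] = 360 · (4/7)^{7} = 5898240/823543 ≈ 7.162.


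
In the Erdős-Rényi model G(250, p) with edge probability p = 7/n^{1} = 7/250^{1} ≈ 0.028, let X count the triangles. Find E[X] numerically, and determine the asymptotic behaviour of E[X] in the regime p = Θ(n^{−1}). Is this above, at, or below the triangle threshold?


Number of potential triangles: C(250, 3) = 2573000.
Each occurs with probability p³ ≈ (0.028)³ ≈ 2.19520000e-05.
By linearity: E[X] = C(250, 3)·p³ ≈ 2573000 · 2.19520000e-05 ≈ 56.482496.
Here α = 1, so p = 7/n is exactly at the triangle threshold p ~ 1/n. Asymptotically E[X] → c³/6 = 7³/6 = 343/6 ≈ 57.166667, a bounded constant. In this regime the triangle count is asymptotically Poisson(c³/6).

E[X] ≈ 56.482496; in regime p = Θ(1/n^{1}) E[X] stays bounded (at the triangle threshold p ~ 1/n).


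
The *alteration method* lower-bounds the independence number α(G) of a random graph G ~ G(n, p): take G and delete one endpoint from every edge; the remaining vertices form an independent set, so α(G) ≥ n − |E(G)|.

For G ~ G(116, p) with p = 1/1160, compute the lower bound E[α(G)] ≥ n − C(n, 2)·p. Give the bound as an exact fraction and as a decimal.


E[|E(G)|] = C(116, 2)·p = 6670 · (1/1160) = 23/4.
E[α(G)] ≥ n − E[|E(G)|] = 116 − 23/4 = 441/4.
Numerically: ≈ 110.250.
(This is only a lower bound; the true E[α(G)] may be larger.)

E[α(G)] ≥ 441/4 ≈ 110.250.


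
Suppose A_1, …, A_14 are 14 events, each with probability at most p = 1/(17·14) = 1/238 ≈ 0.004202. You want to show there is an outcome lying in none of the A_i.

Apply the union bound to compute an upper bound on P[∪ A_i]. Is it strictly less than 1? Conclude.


Union bound: P[∪_{i=1}^{14} A_i] ≤ Σ_i P[A_i] ≤ 14·p = 14·(1/238) = 1/17.
Numerically: 1/17 ≈ 0.058824.
Is 1/17 < 1? YES.
Since P[∪ A_i] ≤ 1/17 < 1, the complement has P[∩ A_i^c] ≥ 1 − 1/17 = 16/17 > 0, so some outcome avoids every A_i.

14·p = 1/17 ≈ 0.058824; existence CERTIFIED by the union bound.


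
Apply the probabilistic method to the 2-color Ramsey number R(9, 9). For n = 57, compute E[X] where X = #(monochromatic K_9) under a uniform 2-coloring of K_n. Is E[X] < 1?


E[X] = C(57, 9) · 2^{1 − 36} = 8996462475 · 2^{−35} = 8996462475/34359738368.
As a reduced fraction: E[X] = 8996462475/34359738368 ≈ 0.262.
Is E[X] < 1? YES.
Since E[X] < 1, there exists a 2-coloring of K_{57} with no monochromatic K_9; hence R(9, 9) > 57.

E[X] = 8996462475/34359738368 ≈ 0.262; E[X] < 1, so R(9, 9) > 57.


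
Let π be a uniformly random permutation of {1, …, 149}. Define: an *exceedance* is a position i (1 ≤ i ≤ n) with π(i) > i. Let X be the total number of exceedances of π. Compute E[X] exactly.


Write X = Σ_{i=1}^{149} X_i, where X_i = 1_{π(i) > i}.
For each fixed i, π(i) is uniform over {1, …, 149} (marginal of a uniform permutation), so P[π(i) > i] = (n − i)/n. Summing: Σ_{i=1}^{149} (n − i)/n = (0 + 1 + … + 148)/149 = 149(149 − 1)/(2·149) = (149 − 1)/2.
Hence E[X] = Σ_{i=1}^{149} (149 − i)/149 = 74 ≈ 74.0000.

E[X] = 74 = 74.0000.


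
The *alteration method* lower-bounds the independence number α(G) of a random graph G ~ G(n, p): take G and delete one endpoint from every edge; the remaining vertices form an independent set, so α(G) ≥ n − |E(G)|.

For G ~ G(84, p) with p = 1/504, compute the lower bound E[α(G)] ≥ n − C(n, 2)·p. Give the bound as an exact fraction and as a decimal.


E[|E(G)|] = C(84, 2)·p = 3486 · (1/504) = 83/12.
E[α(G)] ≥ n − E[|E(G)|] = 84 − 83/12 = 925/12.
Numerically: ≈ 77.08333.
(This is only a lower bound; the true E[α(G)] may be larger.)

E[α(G)] ≥ 925/12 ≈ 77.08333.


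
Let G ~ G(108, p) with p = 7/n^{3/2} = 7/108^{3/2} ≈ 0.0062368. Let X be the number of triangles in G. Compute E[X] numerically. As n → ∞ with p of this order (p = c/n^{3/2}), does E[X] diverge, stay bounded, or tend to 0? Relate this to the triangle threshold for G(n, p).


Number of potential triangles: C(108, 3) = 204156.
Each occurs with probability p³ ≈ (0.0062368)³ ≈ 2.4259800e-07.
By linearity: E[X] = C(108, 3)·p³ ≈ 204156 · 2.4259800e-07 ≈ 0.04953.
Since α = 3/2 > 1, p = c/n^{3/2} = o(1/n) is below the triangle threshold p ~ 1/n. Asymptotically E[X] ~ (c³/6)·n^{3(1−α)} = (7³/6)·n^{-1.5} → 0, so by Markov's inequality G has no triangles w.h.p.

E[X] ≈ 0.04953; in regime p = Θ(1/n^{3/2}) E[X] tends to 0 (below the triangle threshold p ~ 1/n).


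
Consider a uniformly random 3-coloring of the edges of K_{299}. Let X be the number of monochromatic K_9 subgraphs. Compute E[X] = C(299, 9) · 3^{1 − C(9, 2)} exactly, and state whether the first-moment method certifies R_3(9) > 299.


E[X] = C(299, 9) · 3^{1 − 36} = 46610674441390059 · 3^{−35} = 46610674441390059/50031545098999707.
As a reduced fraction: E[X] = 15536891480463353/16677181699666569 ≈ 0.9316257.
Is E[X] < 1? YES.
Since E[X] < 1, there exists a 3-coloring of K_{299} with no monochromatic K_9; hence R_3(9) > 299.

E[X] = 15536891480463353/16677181699666569 ≈ 0.9316257; E[X] < 1, so R_3(9) > 299.


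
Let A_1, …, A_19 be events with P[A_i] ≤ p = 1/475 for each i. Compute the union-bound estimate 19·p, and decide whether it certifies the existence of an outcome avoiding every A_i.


Union bound: P[∪_{i=1}^{19} A_i] ≤ Σ_i P[A_i] ≤ 19·p = 19·(1/475) = 1/25.
Numerically: 1/25 ≈ 0.040000.
Is 1/25 < 1? YES.
Since P[∪ A_i] ≤ 1/25 < 1, the complement has P[∩ A_i^c] ≥ 1 − 1/25 = 24/25 > 0, so some outcome avoids every A_i.

19·p = 1/25 ≈ 0.040000; existence CERTIFIED by the union bound.


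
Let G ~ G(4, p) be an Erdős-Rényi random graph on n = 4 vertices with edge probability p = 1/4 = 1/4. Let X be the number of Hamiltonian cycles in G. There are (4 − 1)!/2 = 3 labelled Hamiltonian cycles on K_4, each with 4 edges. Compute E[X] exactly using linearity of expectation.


K_4 has (4 − 1)!/2 = 3 labelled Hamiltonian cycles.
For each such Hamiltonian cycle H, let X_H = 1 if all 4 edges of H are present in G. Then P[X_H = 1] = p^{4} = (1/4)^{4} = 1/256.
Summing the indicators: E[X] = Σ_H E[X_H] = 3 · p^{4} = 3 · 1/256 = 3/256.
Numerically: E[X] ≈ 0.01172.

E[X] = 3 · (1/4)^{4} = 3/256 ≈ 0.01172.


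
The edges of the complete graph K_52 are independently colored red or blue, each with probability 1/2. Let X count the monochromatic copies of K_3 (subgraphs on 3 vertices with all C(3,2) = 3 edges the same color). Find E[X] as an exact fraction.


Let X = Σ_S X_S over the C(52, 3) = 22100 subsets S of size 3, where X_S = 1 if the K_3 on S is monochromatic.
For a fixed S, the K_3 on S has C(3, 2) = 3 edges. P[all 3 edges red] = (1/2)^3, and likewise for blue, so P[monochromatic] = 2·(1/2)^3 = 2^{1 − 3} = 1/4.
By linearity: E[X] = C(52, 3) · 2^{1 − 3} = 22100 · 1/4 = 5525.
Numerically: E[X] ≈ 5525.000.

E[X] = C(52,3)·2^(1−C(3,2)) = 5525 ≈ 5525.000.


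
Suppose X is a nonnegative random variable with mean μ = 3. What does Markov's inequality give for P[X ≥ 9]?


μ = E[X] = 3, a = 9.
Markov: P[X ≥ 9] ≤ μ/a = (3)/9 = 1/3.
Numerically: ≈ 0.333.
(Since a = 9 > μ = 3.000, the bound 1/3 is < 1 and informative.)

P[X ≥ 9] ≤ 1/3 ≈ 0.333.


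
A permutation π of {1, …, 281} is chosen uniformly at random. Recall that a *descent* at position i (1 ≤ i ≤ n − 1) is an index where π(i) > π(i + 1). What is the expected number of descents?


Write X = Σ X_I over i = 1, …, 280, with X_I the indicator of one descent.
There are 280 indicators.
For each fixed i, the pair (π(i), π(i+1)) is a uniformly random ordered pair of distinct values from {1, …, 281}; by symmetry P[π(i) > π(i+1)] = 1/2.
By linearity: E[X] = 280 · (1/2) = (281 − 1) · (1/2) = 140 ≈ 140.000.

E[X] = 140 = 140.000.


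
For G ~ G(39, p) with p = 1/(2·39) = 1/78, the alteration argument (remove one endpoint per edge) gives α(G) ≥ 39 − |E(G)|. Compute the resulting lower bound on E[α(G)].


E[|E(G)|] = C(39, 2)·p = 741 · (1/78) = 19/2.
E[α(G)] ≥ n − E[|E(G)|] = 39 − 19/2 = 59/2.
Numerically: ≈ 29.500.
(This is only a lower bound; the true E[α(G)] may be larger.)

E[α(G)] ≥ 59/2 ≈ 29.500.


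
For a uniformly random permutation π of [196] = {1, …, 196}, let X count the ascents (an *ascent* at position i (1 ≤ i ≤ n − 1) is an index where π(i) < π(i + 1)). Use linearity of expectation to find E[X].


Write X = Σ X_I over i = 1, …, 195, with X_I the indicator of one ascent.
There are 195 indicators.
For each fixed i, the pair (π(i), π(i+1)) is a uniformly random ordered pair of distinct values from {1, …, 196}; by symmetry P[π(i) < π(i+1)] = 1/2.
By linearity: E[X] = 195 · (1/2) = (196 − 1) · (1/2) = 195/2 ≈ 97.500000.

E[X] = 195/2 = 97.500000.


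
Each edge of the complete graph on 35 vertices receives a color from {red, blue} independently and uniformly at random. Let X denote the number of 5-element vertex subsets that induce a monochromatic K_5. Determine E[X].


Let X = Σ_S X_S over the C(35, 5) = 324632 subsets S of size 5, where X_S = 1 if the K_5 on S is monochromatic.
For a fixed S, the K_5 on S has C(5, 2) = 10 edges. P[all 10 edges red] = (1/2)^10, and likewise for blue, so P[monochromatic] = 2·(1/2)^10 = 2^{1 − 10} = 1/512.
By linearity: E[X] = C(35, 5) · 2^{1 − 10} = 324632 · 1/512 = 40579/64.
Numerically: E[X] ≈ 634.046875.

E[X] = C(35,5)·2^(1−C(5,2)) = 40579/64 ≈ 634.046875.


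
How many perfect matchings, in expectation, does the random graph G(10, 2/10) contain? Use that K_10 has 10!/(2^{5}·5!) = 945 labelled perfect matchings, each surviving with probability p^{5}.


K_10 has 10!/(2^{5}·5!) = 945 labelled perfect matchings.
For each such perfect matching H, let X_H = 1 if all 5 edges of H are present in G. Then P[X_H = 1] = p^{5} = (1/5)^{5} = 1/3125.
By linearity of expectation: E[X] = Σ_H E[X_H] = 945 · p^{5} = 945 · 1/3125 = 189/625.
Numerically: E[X] ≈ 0.302.

E[X] = 945 · (1/5)^{5} = 189/625 ≈ 0.302.


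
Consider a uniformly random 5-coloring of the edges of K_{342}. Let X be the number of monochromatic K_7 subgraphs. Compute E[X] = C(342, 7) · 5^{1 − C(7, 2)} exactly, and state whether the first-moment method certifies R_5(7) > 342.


E[X] = C(342, 7) · 5^{1 − 21} = 102073837467888 · 5^{−20} = 102073837467888/95367431640625.
As a reduced fraction: E[X] = 102073837467888/95367431640625 ≈ 1.0703218.
Is E[X] < 1? NO.
Since E[X] ≥ 1, the first-moment bound is inconclusive at n = 342; it does NOT by itself certify R_5(7) > 342.

E[X] = 102073837467888/95367431640625 ≈ 1.0703218; E[X] ≥ 1; first-moment method inconclusive here.


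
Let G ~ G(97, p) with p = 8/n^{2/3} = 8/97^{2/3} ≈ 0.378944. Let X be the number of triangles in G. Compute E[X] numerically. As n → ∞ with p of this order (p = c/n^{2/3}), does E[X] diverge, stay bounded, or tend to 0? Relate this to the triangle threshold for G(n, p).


Number of potential triangles: C(97, 3) = 147440.
Each occurs with probability p³ ≈ (0.378944)³ ≈ 5.44159847e-02.
By linearity: E[X] = C(97, 3)·p³ ≈ 147440 · 5.44159847e-02 ≈ 8023.092784.
Since α = 2/3 < 1, p = c/n^{2/3} ≫ 1/n is above the triangle threshold p ~ 1/n. Asymptotically E[X] ~ (c³/6)·n^{3(1−α)} = (8³/6)·n^{1} → ∞; triangles are abundant w.h.p.

E[X] ≈ 8023.092784; in regime p = Θ(1/n^{2/3}) E[X] diverges (above the triangle threshold p ~ 1/n).


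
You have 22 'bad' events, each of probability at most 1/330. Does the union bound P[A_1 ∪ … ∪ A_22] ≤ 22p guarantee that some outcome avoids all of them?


Union bound: P[∪_{i=1}^{22} A_i] ≤ Σ_i P[A_i] ≤ 22·p = 22·(1/330) = 1/15.
Numerically: 1/15 ≈ 0.067.
Is 1/15 < 1? YES.
Since P[∪ A_i] ≤ 1/15 < 1, the complement has P[∩ A_i^c] ≥ 1 − 1/15 = 14/15 > 0, so some outcome avoids every A_i.

22·p = 1/15 ≈ 0.067; existence CERTIFIED by the union bound.


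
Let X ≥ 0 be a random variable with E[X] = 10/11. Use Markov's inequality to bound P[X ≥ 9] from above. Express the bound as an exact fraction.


μ = E[X] = 10/11, a = 9.
Markov: P[X ≥ 9] ≤ μ/a = (10/11)/9 = 10/99.
Numerically: ≈ 0.1010.
(Since a = 9 > μ = 0.9091, the bound 10/99 is < 1 and informative.)

P[X ≥ 9] ≤ 10/99 ≈ 0.1010.


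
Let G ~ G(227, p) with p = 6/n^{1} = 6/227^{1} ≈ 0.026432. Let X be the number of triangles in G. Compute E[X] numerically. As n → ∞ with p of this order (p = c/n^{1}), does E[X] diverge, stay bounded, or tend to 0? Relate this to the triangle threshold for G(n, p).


Number of potential triangles: C(227, 3) = 1923825.
Each occurs with probability p³ ≈ (0.026432)³ ≈ 1.8466142e-05.
By linearity: E[X] = C(227, 3)·p³ ≈ 1923825 · 1.8466142e-05 ≈ 35.52563.
Here α = 1, so p = 6/n is exactly at the triangle threshold p ~ 1/n. Asymptotically E[X] → c³/6 = 6³/6 = 36 ≈ 36.00000, a bounded constant. In this regime the triangle count is asymptotically Poisson(c³/6).

E[X] ≈ 35.52563; in regime p = Θ(1/n^{1}) E[X] stays bounded (at the triangle threshold p ~ 1/n).


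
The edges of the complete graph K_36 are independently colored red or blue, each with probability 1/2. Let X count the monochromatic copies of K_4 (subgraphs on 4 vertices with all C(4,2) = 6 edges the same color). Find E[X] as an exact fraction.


Let X = Σ_S X_S over the C(36, 4) = 58905 subsets S of size 4, where X_S = 1 if the K_4 on S is monochromatic.
For a fixed S, the K_4 on S has C(4, 2) = 6 edges. P[all 6 edges red] = (1/2)^6, and likewise for blue, so P[monochromatic] = 2·(1/2)^6 = 2^{1 − 6} = 1/32.
Summing: E[X] = C(36, 4) · 2^{1 − 6} = 58905 · 1/32 = 58905/32.
Numerically: E[X] ≈ 1840.781.

E[X] = C(36,4)·2^(1−C(4,2)) = 58905/32 ≈ 1840.781.


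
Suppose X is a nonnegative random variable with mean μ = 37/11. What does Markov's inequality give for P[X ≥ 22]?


μ = E[X] = 37/11, a = 22.
Markov: P[X ≥ 22] ≤ μ/a = (37/11)/22 = 37/242.
Numerically: ≈ 0.153.
(Since a = 22 > μ = 3.364, the bound 37/242 is < 1 and informative.)

P[X ≥ 22] ≤ 37/242 ≈ 0.153.


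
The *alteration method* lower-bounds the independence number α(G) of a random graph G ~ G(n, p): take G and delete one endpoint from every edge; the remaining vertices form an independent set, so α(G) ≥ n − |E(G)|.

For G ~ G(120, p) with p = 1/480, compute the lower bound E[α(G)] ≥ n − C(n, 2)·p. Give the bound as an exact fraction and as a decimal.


E[|E(G)|] = C(120, 2)·p = 7140 · (1/480) = 119/8.
E[α(G)] ≥ n − E[|E(G)|] = 120 − 119/8 = 841/8.
Numerically: ≈ 105.125.
(This is only a lower bound; the true E[α(G)] may be larger.)

E[α(G)] ≥ 841/8 ≈ 105.125.


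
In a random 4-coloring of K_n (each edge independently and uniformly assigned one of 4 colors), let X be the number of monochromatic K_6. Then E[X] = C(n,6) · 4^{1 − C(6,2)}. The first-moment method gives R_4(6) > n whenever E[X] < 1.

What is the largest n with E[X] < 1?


We need C(n, 6) · 4^{1 − 15} < 1, i.e. C(n, 6) < 4^{15 − 1} = 268435456.
Check values of n near the boundary:
  n = 72: C(72, 6) = 156238908; 156238908 < 268435456? YES
  n = 73: C(73, 6) = 170230452; 170230452 < 268435456? YES
  n = 74: C(74, 6) = 185250786; 185250786 < 268435456? YES
  n = 75: C(75, 6) = 201359550; 201359550 < 268435456? YES
  n = 76: C(76, 6) = 218618940; 218618940 < 268435456? YES
  n = 77: C(77, 6) = 237093780; 237093780 < 268435456? YES
  n = 78: C(78, 6) = 256851595; 256851595 < 268435456? YES
  n = 79: C(79, 6) = 277962685; 277962685 < 268435456? NO
The largest n with C(n, 6) < 268435456 is n = 78 (where E[X] = 256851595/268435456 ≈ 0.9568). Hence R_4(6) > 78, i.e. R_4(6) ≥ 79.

Largest n = 78; hence R_4(6) > 78.


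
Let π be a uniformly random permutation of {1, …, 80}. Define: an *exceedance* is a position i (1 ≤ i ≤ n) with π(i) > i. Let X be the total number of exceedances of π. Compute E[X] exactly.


Write X = Σ_{i=1}^{80} X_i, where X_i = 1_{π(i) > i}.
For each fixed i, π(i) is uniform over {1, …, 80} (marginal of a uniform permutation), so P[π(i) > i] = (n − i)/n. Summing: Σ_{i=1}^{80} (n − i)/n = (0 + 1 + … + 79)/80 = 80(80 − 1)/(2·80) = (80 − 1)/2.
Hence E[X] = Σ_{i=1}^{80} (80 − i)/80 = 79/2 ≈ 39.500000.

E[X] = 79/2 = 39.500000.


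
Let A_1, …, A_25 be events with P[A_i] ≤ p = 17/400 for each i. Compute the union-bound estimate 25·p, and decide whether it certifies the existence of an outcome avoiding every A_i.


Union bound: P[∪_{i=1}^{25} A_i] ≤ Σ_i P[A_i] ≤ 25·p = 25·(17/400) = 17/16.
Numerically: 17/16 ≈ 1.062500.
Is 17/16 < 1? NO.
Since the bound 17/16 is ≥ 1, the union bound is uninformative here; it does NOT by itself certify existence.

25·p = 17/16 ≈ 1.062500; existence NOT certified by the union bound.


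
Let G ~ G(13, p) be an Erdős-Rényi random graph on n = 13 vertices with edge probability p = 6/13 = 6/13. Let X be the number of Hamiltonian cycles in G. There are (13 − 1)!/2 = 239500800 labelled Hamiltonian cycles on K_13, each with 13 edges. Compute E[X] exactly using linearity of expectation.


K_13 has (13 − 1)!/2 = 239500800 labelled Hamiltonian cycles.
For each such Hamiltonian cycle H, let X_H = 1 if all 13 edges of H are present in G. Then P[X_H = 1] = p^{13} = (6/13)^{13} = 13060694016/302875106592253.
By linearity: E[X] = Σ_H E[X_H] = 239500800 · p^{13} = 239500800 · 13060694016/302875106592253 = 3128046665387212800/302875106592253.
Numerically: E[X] ≈ 1.033e+04.

E[X] = 239500800 · (6/13)^{13} = 3128046665387212800/302875106592253 ≈ 1.033e+04.


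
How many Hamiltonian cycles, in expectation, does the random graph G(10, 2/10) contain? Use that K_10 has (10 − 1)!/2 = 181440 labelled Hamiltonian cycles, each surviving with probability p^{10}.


K_10 has (10 − 1)!/2 = 181440 labelled Hamiltonian cycles.
For each such Hamiltonian cycle H, let X_H = 1 if all 10 edges of H are present in G. Then P[X_H = 1] = p^{10} = (1/5)^{10} = 1/9765625.
By linearity of expectation: E[X] = Σ_H E[X_H] = 181440 · p^{10} = 181440 · 1/9765625 = 36288/1953125.
Numerically: E[X] ≈ 0.01858.

E[X] = 181440 · (1/5)^{10} = 36288/1953125 ≈ 0.01858.


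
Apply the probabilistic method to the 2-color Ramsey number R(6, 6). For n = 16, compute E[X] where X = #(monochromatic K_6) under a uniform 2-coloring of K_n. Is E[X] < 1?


E[X] = C(16, 6) · 2^{1 − 15} = 8008 · 2^{−14} = 8008/16384.
As a reduced fraction: E[X] = 1001/2048 ≈ 0.488770.
Is E[X] < 1? YES.
Since E[X] < 1, there exists a 2-coloring of K_{16} with no monochromatic K_6; hence R(6, 6) > 16.

E[X] = 1001/2048 ≈ 0.488770; E[X] < 1, so R(6, 6) > 16.


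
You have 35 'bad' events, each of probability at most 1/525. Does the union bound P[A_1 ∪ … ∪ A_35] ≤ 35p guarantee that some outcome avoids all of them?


Union bound: P[∪_{i=1}^{35} A_i] ≤ Σ_i P[A_i] ≤ 35·p = 35·(1/525) = 1/15.
Numerically: 1/15 ≈ 0.06667.
Is 1/15 < 1? YES.
Since P[∪ A_i] ≤ 1/15 < 1, the complement has P[∩ A_i^c] ≥ 1 − 1/15 = 14/15 > 0, so some outcome avoids every A_i.

35·p = 1/15 ≈ 0.06667; existence CERTIFIED by the union bound.


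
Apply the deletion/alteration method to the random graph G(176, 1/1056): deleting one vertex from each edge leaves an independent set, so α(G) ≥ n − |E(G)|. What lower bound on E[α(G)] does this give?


E[|E(G)|] = C(176, 2)·p = 15400 · (1/1056) = 175/12.
E[α(G)] ≥ n − E[|E(G)|] = 176 − 175/12 = 1937/12.
Numerically: ≈ 161.417.
(This is only a lower bound; the true E[α(G)] may be larger.)

E[α(G)] ≥ 1937/12 ≈ 161.417.


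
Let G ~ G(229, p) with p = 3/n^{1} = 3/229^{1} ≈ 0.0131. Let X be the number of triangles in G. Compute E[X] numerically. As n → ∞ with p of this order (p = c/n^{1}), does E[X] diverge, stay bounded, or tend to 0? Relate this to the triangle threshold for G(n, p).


Number of potential triangles: C(229, 3) = 1975354.
Each occurs with probability p³ ≈ (0.0131)³ ≈ 2.248316e-06.
By linearity: E[X] = C(229, 3)·p³ ≈ 1975354 · 2.248316e-06 ≈ 4.4412.
Here α = 1, so p = 3/n is exactly at the triangle threshold p ~ 1/n. Asymptotically E[X] → c³/6 = 3³/6 = 9/2 ≈ 4.5000, a bounded constant. In this regime the triangle count is asymptotically Poisson(c³/6).

E[X] ≈ 4.4412; in regime p = Θ(1/n^{1}) E[X] stays bounded (at the triangle threshold p ~ 1/n).


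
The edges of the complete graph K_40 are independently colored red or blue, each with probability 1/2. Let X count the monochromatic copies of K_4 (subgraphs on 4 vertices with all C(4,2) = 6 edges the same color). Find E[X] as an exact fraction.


Let X = Σ_S X_S over the C(40, 4) = 91390 subsets S of size 4, where X_S = 1 if the K_4 on S is monochromatic.
For a fixed S, the K_4 on S has C(4, 2) = 6 edges. P[all 6 edges red] = (1/2)^6, and likewise for blue, so P[monochromatic] = 2·(1/2)^6 = 2^{1 − 6} = 1/32.
By linearity of expectation: E[X] = C(40, 4) · 2^{1 − 6} = 91390 · 1/32 = 45695/16.
Numerically: E[X] ≈ 2855.937500.

E[X] = C(40,4)·2^(1−C(4,2)) = 45695/16 ≈ 2855.937500.


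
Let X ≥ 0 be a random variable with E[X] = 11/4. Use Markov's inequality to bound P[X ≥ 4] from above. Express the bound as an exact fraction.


μ = E[X] = 11/4, a = 4.
Markov: P[X ≥ 4] ≤ μ/a = (11/4)/4 = 11/16.
Numerically: ≈ 0.688.
(Since a = 4 > μ = 2.750, the bound 11/16 is < 1 and informative.)

P[X ≥ 4] ≤ 11/16 ≈ 0.688.


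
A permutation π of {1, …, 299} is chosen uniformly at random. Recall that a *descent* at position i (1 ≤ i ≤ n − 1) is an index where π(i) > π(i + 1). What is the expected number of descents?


Write X = Σ X_I over i = 1, …, 298, with X_I the indicator of one descent.
There are 298 indicators.
For each fixed i, the pair (π(i), π(i+1)) is a uniformly random ordered pair of distinct values from {1, …, 299}; by symmetry P[π(i) > π(i+1)] = 1/2.
By linearity: E[X] = 298 · (1/2) = (299 − 1) · (1/2) = 149 ≈ 149.000.

E[X] = 149 = 149.000.


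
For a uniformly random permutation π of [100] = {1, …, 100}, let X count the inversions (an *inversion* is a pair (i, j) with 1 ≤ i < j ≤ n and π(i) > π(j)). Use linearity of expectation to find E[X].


Write X = Σ X_I over the C(100, 2) = 4950 pairs i < j, with X_I the indicator of one inversion.
There are 4950 indicators.
For each fixed pair i < j, the values π(i) and π(j) are two distinct elements of {1, …, 100} in uniformly random order; by symmetry P[π(i) > π(j)] = 1/2.
By linearity: E[X] = 4950 · (1/2) = C(100, 2) · (1/2) = 4950/2 = 2475 ≈ 2475.0000.

E[X] = 2475 = 2475.0000.


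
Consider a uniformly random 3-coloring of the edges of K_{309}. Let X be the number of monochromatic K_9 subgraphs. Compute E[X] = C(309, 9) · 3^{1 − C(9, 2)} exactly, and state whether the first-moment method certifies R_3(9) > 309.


E[X] = C(309, 9) · 3^{1 − 36} = 62920976643980686 · 3^{−35} = 62920976643980686/50031545098999707.
As a reduced fraction: E[X] = 62920976643980686/50031545098999707 ≈ 1.258.
Is E[X] < 1? NO.
Since E[X] ≥ 1, the first-moment bound is inconclusive at n = 309; it does NOT by itself certify R_3(9) > 309.

E[X] = 62920976643980686/50031545098999707 ≈ 1.258; E[X] ≥ 1; first-moment method inconclusive here.


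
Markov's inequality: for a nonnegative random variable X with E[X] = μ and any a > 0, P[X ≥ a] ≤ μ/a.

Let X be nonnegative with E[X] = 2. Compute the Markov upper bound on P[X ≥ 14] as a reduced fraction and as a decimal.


μ = E[X] = 2, a = 14.
Markov: P[X ≥ 14] ≤ μ/a = (2)/14 = 1/7.
Numerically: ≈ 0.14286.
(Since a = 14 > μ = 2.00000, the bound 1/7 is < 1 and informative.)

P[X ≥ 14] ≤ 1/7 ≈ 0.14286.


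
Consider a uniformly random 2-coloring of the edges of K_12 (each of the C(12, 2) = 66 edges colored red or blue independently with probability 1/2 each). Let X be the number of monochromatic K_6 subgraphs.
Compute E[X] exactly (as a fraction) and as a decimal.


Let X = Σ_S X_S over the C(12, 6) = 924 subsets S of size 6, where X_S = 1 if the K_6 on S is monochromatic.
For a fixed S, the K_6 on S has C(6, 2) = 15 edges. P[all 15 edges red] = (1/2)^15, and likewise for blue, so P[monochromatic] = 2·(1/2)^15 = 2^{1 − 15} = 1/16384.
By linearity of expectation: E[X] = C(12, 6) · 2^{1 − 15} = 924 · 1/16384 = 231/4096.
Numerically: E[X] ≈ 0.056.

E[X] = C(12,6)·2^(1−C(6,2)) = 231/4096 ≈ 0.056.


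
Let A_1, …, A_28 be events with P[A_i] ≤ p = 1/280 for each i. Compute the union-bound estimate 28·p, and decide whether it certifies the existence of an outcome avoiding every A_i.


Union bound: P[∪_{i=1}^{28} A_i] ≤ Σ_i P[A_i] ≤ 28·p = 28·(1/280) = 1/10.
Numerically: 1/10 ≈ 0.1000.
Is 1/10 < 1? YES.
Since P[∪ A_i] ≤ 1/10 < 1, the complement has P[∩ A_i^c] ≥ 1 − 1/10 = 9/10 > 0, so some outcome avoids every A_i.

28·p = 1/10 ≈ 0.1000; existence CERTIFIED by the union bound.


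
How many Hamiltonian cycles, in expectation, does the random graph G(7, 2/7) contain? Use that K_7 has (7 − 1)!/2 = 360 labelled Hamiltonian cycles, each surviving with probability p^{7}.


K_7 has (7 − 1)!/2 = 360 labelled Hamiltonian cycles.
For each such Hamiltonian cycle H, let X_H = 1 if all 7 edges of H are present in G. Then P[X_H = 1] = p^{7} = (2/7)^{7} = 128/823543.
By linearity: E[X] = Σ_H E[X_H] = 360 · p^{7} = 360 · 128/823543 = 46080/823543.
Numerically: E[X] ≈ 0.0559534.

E[X] = 360 · (2/7)^{7} = 46080/823543 ≈ 0.0559534.


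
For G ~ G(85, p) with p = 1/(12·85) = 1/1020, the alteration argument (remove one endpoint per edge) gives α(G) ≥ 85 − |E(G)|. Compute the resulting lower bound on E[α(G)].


E[|E(G)|] = C(85, 2)·p = 3570 · (1/1020) = 7/2.
E[α(G)] ≥ n − E[|E(G)|] = 85 − 7/2 = 163/2.
Numerically: ≈ 81.500000.
(This is only a lower bound; the true E[α(G)] may be larger.)

E[α(G)] ≥ 163/2 ≈ 81.500000.


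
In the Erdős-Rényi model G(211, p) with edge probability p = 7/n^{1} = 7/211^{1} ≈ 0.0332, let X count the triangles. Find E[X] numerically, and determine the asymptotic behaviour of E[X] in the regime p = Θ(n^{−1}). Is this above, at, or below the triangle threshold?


Number of potential triangles: C(211, 3) = 1543465.
Each occurs with probability p³ ≈ (0.0332)³ ≈ 3.65129e-05.
By linearity: E[X] = C(211, 3)·p³ ≈ 1543465 · 3.65129e-05 ≈ 56.356.
Here α = 1, so p = 7/n is exactly at the triangle threshold p ~ 1/n. Asymptotically E[X] → c³/6 = 7³/6 = 343/6 ≈ 57.167, a bounded constant. In this regime the triangle count is asymptotically Poisson(c³/6).

E[X] ≈ 56.356; in regime p = Θ(1/n^{1}) E[X] stays bounded (at the triangle threshold p ~ 1/n).


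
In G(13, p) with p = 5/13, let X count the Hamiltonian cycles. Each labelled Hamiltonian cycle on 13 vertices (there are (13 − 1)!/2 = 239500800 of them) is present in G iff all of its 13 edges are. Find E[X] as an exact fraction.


K_13 has (13 − 1)!/2 = 239500800 labelled Hamiltonian cycles.
For each such Hamiltonian cycle H, let X_H = 1 if all 13 edges of H are present in G. Then P[X_H = 1] = p^{13} = (5/13)^{13} = 1220703125/302875106592253.
By linearity of expectation: E[X] = Σ_H E[X_H] = 239500800 · p^{13} = 239500800 · 1220703125/302875106592253 = 292359375000000000/302875106592253.
Numerically: E[X] ≈ 965.3.

E[X] = 239500800 · (5/13)^{13} = 292359375000000000/302875106592253 ≈ 965.3.


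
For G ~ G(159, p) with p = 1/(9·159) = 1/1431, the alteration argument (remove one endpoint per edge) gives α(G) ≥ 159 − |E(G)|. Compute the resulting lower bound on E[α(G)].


E[|E(G)|] = C(159, 2)·p = 12561 · (1/1431) = 79/9.
E[α(G)] ≥ n − E[|E(G)|] = 159 − 79/9 = 1352/9.
Numerically: ≈ 150.22222.
(This is only a lower bound; the true E[α(G)] may be larger.)

E[α(G)] ≥ 1352/9 ≈ 150.22222.


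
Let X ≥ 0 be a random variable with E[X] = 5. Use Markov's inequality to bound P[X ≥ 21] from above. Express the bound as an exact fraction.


μ = E[X] = 5, a = 21.
Markov: P[X ≥ 21] ≤ μ/a = (5)/21 = 5/21.
Numerically: ≈ 0.23810.
(Since a = 21 > μ = 5.00000, the bound 5/21 is < 1 and informative.)

P[X ≥ 21] ≤ 5/21 ≈ 0.23810.


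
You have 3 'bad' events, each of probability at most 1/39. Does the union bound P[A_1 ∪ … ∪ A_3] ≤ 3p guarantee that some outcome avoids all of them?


Union bound: P[∪_{i=1}^{3} A_i] ≤ Σ_i P[A_i] ≤ 3·p = 3·(1/39) = 1/13.
Numerically: 1/13 ≈ 0.0769.
Is 1/13 < 1? YES.
Since P[∪ A_i] ≤ 1/13 < 1, the complement has P[∩ A_i^c] ≥ 1 − 1/13 = 12/13 > 0, so some outcome avoids every A_i.

3·p = 1/13 ≈ 0.0769; existence CERTIFIED by the union bound.


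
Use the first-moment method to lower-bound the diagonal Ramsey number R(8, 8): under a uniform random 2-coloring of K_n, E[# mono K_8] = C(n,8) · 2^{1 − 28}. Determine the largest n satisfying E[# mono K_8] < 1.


We need C(n, 8) · 2^{1 − 28} < 1, i.e. C(n, 8) < 2^{28 − 1} = 134217728.
Check values of n near the boundary:
  n = 41: C(41, 8) = 95548245; 95548245 < 134217728? YES
  n = 42: C(42, 8) = 118030185; 118030185 < 134217728? YES
  n = 43: C(43, 8) = 145008513; 145008513 < 134217728? NO
The largest n with C(n, 8) < 134217728 is n = 42 (where E[X] = 118030185/134217728 ≈ 0.87939). Hence R(8, 8) > 42, i.e. R(8, 8) ≥ 43.

Largest n = 42; hence R(8, 8) > 42.


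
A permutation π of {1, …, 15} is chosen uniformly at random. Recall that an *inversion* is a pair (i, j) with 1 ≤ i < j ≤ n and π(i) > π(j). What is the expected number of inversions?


Write X = Σ X_I over the C(15, 2) = 105 pairs i < j, with X_I the indicator of one inversion.
There are 105 indicators.
For each fixed pair i < j, the values π(i) and π(j) are two distinct elements of {1, …, 15} in uniformly random order; by symmetry P[π(i) > π(j)] = 1/2.
By linearity: E[X] = 105 · (1/2) = C(15, 2) · (1/2) = 105/2 = 105/2 ≈ 52.500.

E[X] = 105/2 = 52.500.


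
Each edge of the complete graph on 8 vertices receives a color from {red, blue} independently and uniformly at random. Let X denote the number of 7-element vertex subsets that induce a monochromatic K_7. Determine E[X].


Let X = Σ_S X_S over the C(8, 7) = 8 subsets S of size 7, where X_S = 1 if the K_7 on S is monochromatic.
For a fixed S, the K_7 on S has C(7, 2) = 21 edges. P[all 21 edges red] = (1/2)^21, and likewise for blue, so P[monochromatic] = 2·(1/2)^21 = 2^{1 − 21} = 1/1048576.
By linearity: E[X] = C(8, 7) · 2^{1 − 21} = 8 · 1/1048576 = 1/131072.
Numerically: E[X] ≈ 0.0000.

E[X] = C(8,7)·2^(1−C(7,2)) = 1/131072 ≈ 0.0000.


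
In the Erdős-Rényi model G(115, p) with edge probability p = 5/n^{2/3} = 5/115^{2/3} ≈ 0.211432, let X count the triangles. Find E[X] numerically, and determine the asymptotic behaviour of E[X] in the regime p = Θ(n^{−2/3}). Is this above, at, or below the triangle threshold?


Number of potential triangles: C(115, 3) = 246905.
Each occurs with probability p³ ≈ (0.211432)³ ≈ 9.45179584e-03.
By linearity: E[X] = C(115, 3)·p³ ≈ 246905 · 9.45179584e-03 ≈ 2333.695652.
Since α = 2/3 < 1, p = c/n^{2/3} ≫ 1/n is above the triangle threshold p ~ 1/n. Asymptotically E[X] ~ (c³/6)·n^{3(1−α)} = (5³/6)·n^{1} → ∞; triangles are abundant w.h.p.

E[X] ≈ 2333.695652; in regime p = Θ(1/n^{2/3}) E[X] diverges (above the triangle threshold p ~ 1/n).


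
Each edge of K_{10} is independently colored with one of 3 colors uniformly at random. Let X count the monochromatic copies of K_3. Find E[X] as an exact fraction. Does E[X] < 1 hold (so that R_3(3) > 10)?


E[X] = C(10, 3) · 3^{1 − 3} = 120 · 3^{−2} = 120/9.
As a reduced fraction: E[X] = 40/3 ≈ 13.333.
Is E[X] < 1? NO.
Since E[X] ≥ 1, the first-moment bound is inconclusive at n = 10; it does NOT by itself certify R_3(3) > 10.

E[X] = 40/3 ≈ 13.333; E[X] ≥ 1; first-moment method inconclusive here.


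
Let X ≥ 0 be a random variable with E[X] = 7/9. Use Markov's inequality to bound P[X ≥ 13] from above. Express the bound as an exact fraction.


μ = E[X] = 7/9, a = 13.
Markov: P[X ≥ 13] ≤ μ/a = (7/9)/13 = 7/117.
Numerically: ≈ 0.060.
(Since a = 13 > μ = 0.778, the bound 7/117 is < 1 and informative.)

P[X ≥ 13] ≤ 7/117 ≈ 0.060.


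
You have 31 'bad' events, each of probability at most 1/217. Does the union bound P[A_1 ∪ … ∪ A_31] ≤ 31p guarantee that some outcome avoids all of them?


Union bound: P[∪_{i=1}^{31} A_i] ≤ Σ_i P[A_i] ≤ 31·p = 31·(1/217) = 1/7.
Numerically: 1/7 ≈ 0.1428571.
Is 1/7 < 1? YES.
Since P[∪ A_i] ≤ 1/7 < 1, the complement has P[∩ A_i^c] ≥ 1 − 1/7 = 6/7 > 0, so some outcome avoids every A_i.

31·p = 1/7 ≈ 0.1428571; existence CERTIFIED by the union bound.


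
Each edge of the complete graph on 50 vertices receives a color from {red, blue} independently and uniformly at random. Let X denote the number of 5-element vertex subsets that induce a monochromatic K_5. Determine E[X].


Let X = Σ_S X_S over the C(50, 5) = 2118760 subsets S of size 5, where X_S = 1 if the K_5 on S is monochromatic.
For a fixed S, the K_5 on S has C(5, 2) = 10 edges. P[all 10 edges red] = (1/2)^10, and likewise for blue, so P[monochromatic] = 2·(1/2)^10 = 2^{1 − 10} = 1/512.
By linearity: E[X] = C(50, 5) · 2^{1 − 10} = 2118760 · 1/512 = 264845/64.
Numerically: E[X] ≈ 4138.203125.

E[X] = C(50,5)·2^(1−C(5,2)) = 264845/64 ≈ 4138.203125.


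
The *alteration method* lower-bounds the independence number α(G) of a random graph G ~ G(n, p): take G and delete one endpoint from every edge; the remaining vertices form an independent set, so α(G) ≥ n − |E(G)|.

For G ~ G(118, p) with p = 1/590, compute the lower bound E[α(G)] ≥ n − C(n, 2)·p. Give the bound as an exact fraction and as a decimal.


E[|E(G)|] = C(118, 2)·p = 6903 · (1/590) = 117/10.
E[α(G)] ≥ n − E[|E(G)|] = 118 − 117/10 = 1063/10.
Numerically: ≈ 106.300000.
(This is only a lower bound; the true E[α(G)] may be larger.)

E[α(G)] ≥ 1063/10 ≈ 106.300000.


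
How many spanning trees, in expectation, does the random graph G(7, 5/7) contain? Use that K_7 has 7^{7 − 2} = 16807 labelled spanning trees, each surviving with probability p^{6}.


K_7 has 7^{7 − 2} = 16807 labelled spanning trees.
For each such spanning tree H, let X_H = 1 if all 6 edges of H are present in G. Then P[X_H = 1] = p^{6} = (5/7)^{6} = 15625/117649.
By linearity: E[X] = Σ_H E[X_H] = 16807 · p^{6} = 16807 · 15625/117649 = 15625/7.
Numerically: E[X] ≈ 2232.

E[X] = 16807 · (5/7)^{6} = 15625/7 ≈ 2232.


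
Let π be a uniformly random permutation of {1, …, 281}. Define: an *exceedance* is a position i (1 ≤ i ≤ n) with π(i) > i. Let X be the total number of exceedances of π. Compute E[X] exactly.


Write X = Σ_{i=1}^{281} X_i, where X_i = 1_{π(i) > i}.
For each fixed i, π(i) is uniform over {1, …, 281} (marginal of a uniform permutation), so P[π(i) > i] = (n − i)/n. Summing: Σ_{i=1}^{281} (n − i)/n = (0 + 1 + … + 280)/281 = 281(281 − 1)/(2·281) = (281 − 1)/2.
Hence E[X] = Σ_{i=1}^{281} (281 − i)/281 = 140 ≈ 140.000000.

E[X] = 140 = 140.000000.


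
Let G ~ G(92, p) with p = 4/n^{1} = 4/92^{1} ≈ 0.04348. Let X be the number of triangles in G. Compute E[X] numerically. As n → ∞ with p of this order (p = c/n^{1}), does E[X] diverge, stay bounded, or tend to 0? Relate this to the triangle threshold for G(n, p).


Number of potential triangles: C(92, 3) = 125580.
Each occurs with probability p³ ≈ (0.04348)³ ≈ 8.218953e-05.
By linearity: E[X] = C(92, 3)·p³ ≈ 125580 · 8.218953e-05 ≈ 10.3214.
Here α = 1, so p = 4/n is exactly at the triangle threshold p ~ 1/n. Asymptotically E[X] → c³/6 = 4³/6 = 32/3 ≈ 10.6667, a bounded constant. In this regime the triangle count is asymptotically Poisson(c³/6).

E[X] ≈ 10.3214; in regime p = Θ(1/n^{1}) E[X] stays bounded (at the triangle threshold p ~ 1/n).
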